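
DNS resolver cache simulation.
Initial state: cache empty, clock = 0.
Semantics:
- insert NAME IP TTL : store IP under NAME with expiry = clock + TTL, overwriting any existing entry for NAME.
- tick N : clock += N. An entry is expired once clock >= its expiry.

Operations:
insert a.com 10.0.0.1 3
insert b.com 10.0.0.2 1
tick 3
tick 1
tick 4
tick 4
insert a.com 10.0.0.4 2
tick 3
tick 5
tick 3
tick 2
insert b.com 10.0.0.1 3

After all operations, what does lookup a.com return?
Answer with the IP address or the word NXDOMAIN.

Answer: NXDOMAIN

Derivation:
Op 1: insert a.com -> 10.0.0.1 (expiry=0+3=3). clock=0
Op 2: insert b.com -> 10.0.0.2 (expiry=0+1=1). clock=0
Op 3: tick 3 -> clock=3. purged={a.com,b.com}
Op 4: tick 1 -> clock=4.
Op 5: tick 4 -> clock=8.
Op 6: tick 4 -> clock=12.
Op 7: insert a.com -> 10.0.0.4 (expiry=12+2=14). clock=12
Op 8: tick 3 -> clock=15. purged={a.com}
Op 9: tick 5 -> clock=20.
Op 10: tick 3 -> clock=23.
Op 11: tick 2 -> clock=25.
Op 12: insert b.com -> 10.0.0.1 (expiry=25+3=28). clock=25
lookup a.com: not in cache (expired or never inserted)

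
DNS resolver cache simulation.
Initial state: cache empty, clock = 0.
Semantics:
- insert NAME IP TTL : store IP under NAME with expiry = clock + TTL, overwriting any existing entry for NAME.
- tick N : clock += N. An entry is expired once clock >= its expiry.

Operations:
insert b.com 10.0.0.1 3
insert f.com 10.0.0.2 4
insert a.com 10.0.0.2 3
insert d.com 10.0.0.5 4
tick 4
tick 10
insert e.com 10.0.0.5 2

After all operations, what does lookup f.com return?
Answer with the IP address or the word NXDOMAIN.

Op 1: insert b.com -> 10.0.0.1 (expiry=0+3=3). clock=0
Op 2: insert f.com -> 10.0.0.2 (expiry=0+4=4). clock=0
Op 3: insert a.com -> 10.0.0.2 (expiry=0+3=3). clock=0
Op 4: insert d.com -> 10.0.0.5 (expiry=0+4=4). clock=0
Op 5: tick 4 -> clock=4. purged={a.com,b.com,d.com,f.com}
Op 6: tick 10 -> clock=14.
Op 7: insert e.com -> 10.0.0.5 (expiry=14+2=16). clock=14
lookup f.com: not in cache (expired or never inserted)

Answer: NXDOMAIN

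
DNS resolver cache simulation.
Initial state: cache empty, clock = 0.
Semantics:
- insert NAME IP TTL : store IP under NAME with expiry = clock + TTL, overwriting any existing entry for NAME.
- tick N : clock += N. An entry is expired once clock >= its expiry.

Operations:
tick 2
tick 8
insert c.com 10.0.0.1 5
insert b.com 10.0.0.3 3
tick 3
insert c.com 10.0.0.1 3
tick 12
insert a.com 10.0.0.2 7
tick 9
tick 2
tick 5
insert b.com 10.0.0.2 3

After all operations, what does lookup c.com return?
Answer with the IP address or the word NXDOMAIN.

Answer: NXDOMAIN

Derivation:
Op 1: tick 2 -> clock=2.
Op 2: tick 8 -> clock=10.
Op 3: insert c.com -> 10.0.0.1 (expiry=10+5=15). clock=10
Op 4: insert b.com -> 10.0.0.3 (expiry=10+3=13). clock=10
Op 5: tick 3 -> clock=13. purged={b.com}
Op 6: insert c.com -> 10.0.0.1 (expiry=13+3=16). clock=13
Op 7: tick 12 -> clock=25. purged={c.com}
Op 8: insert a.com -> 10.0.0.2 (expiry=25+7=32). clock=25
Op 9: tick 9 -> clock=34. purged={a.com}
Op 10: tick 2 -> clock=36.
Op 11: tick 5 -> clock=41.
Op 12: insert b.com -> 10.0.0.2 (expiry=41+3=44). clock=41
lookup c.com: not in cache (expired or never inserted)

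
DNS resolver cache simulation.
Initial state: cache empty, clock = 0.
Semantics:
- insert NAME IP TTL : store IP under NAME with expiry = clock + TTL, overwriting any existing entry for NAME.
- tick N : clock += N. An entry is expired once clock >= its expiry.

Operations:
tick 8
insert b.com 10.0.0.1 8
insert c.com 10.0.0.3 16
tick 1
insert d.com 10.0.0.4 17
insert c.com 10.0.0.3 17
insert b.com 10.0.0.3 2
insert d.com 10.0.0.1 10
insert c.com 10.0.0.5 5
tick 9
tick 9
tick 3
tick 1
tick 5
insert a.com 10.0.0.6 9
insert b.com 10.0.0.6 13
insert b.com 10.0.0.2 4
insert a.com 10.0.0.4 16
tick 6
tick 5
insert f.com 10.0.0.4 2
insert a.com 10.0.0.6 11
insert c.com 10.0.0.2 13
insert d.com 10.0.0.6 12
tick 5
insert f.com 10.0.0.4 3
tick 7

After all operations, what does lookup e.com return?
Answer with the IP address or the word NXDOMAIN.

Answer: NXDOMAIN

Derivation:
Op 1: tick 8 -> clock=8.
Op 2: insert b.com -> 10.0.0.1 (expiry=8+8=16). clock=8
Op 3: insert c.com -> 10.0.0.3 (expiry=8+16=24). clock=8
Op 4: tick 1 -> clock=9.
Op 5: insert d.com -> 10.0.0.4 (expiry=9+17=26). clock=9
Op 6: insert c.com -> 10.0.0.3 (expiry=9+17=26). clock=9
Op 7: insert b.com -> 10.0.0.3 (expiry=9+2=11). clock=9
Op 8: insert d.com -> 10.0.0.1 (expiry=9+10=19). clock=9
Op 9: insert c.com -> 10.0.0.5 (expiry=9+5=14). clock=9
Op 10: tick 9 -> clock=18. purged={b.com,c.com}
Op 11: tick 9 -> clock=27. purged={d.com}
Op 12: tick 3 -> clock=30.
Op 13: tick 1 -> clock=31.
Op 14: tick 5 -> clock=36.
Op 15: insert a.com -> 10.0.0.6 (expiry=36+9=45). clock=36
Op 16: insert b.com -> 10.0.0.6 (expiry=36+13=49). clock=36
Op 17: insert b.com -> 10.0.0.2 (expiry=36+4=40). clock=36
Op 18: insert a.com -> 10.0.0.4 (expiry=36+16=52). clock=36
Op 19: tick 6 -> clock=42. purged={b.com}
Op 20: tick 5 -> clock=47.
Op 21: insert f.com -> 10.0.0.4 (expiry=47+2=49). clock=47
Op 22: insert a.com -> 10.0.0.6 (expiry=47+11=58). clock=47
Op 23: insert c.com -> 10.0.0.2 (expiry=47+13=60). clock=47
Op 24: insert d.com -> 10.0.0.6 (expiry=47+12=59). clock=47
Op 25: tick 5 -> clock=52. purged={f.com}
Op 26: insert f.com -> 10.0.0.4 (expiry=52+3=55). clock=52
Op 27: tick 7 -> clock=59. purged={a.com,d.com,f.com}
lookup e.com: not in cache (expired or never inserted)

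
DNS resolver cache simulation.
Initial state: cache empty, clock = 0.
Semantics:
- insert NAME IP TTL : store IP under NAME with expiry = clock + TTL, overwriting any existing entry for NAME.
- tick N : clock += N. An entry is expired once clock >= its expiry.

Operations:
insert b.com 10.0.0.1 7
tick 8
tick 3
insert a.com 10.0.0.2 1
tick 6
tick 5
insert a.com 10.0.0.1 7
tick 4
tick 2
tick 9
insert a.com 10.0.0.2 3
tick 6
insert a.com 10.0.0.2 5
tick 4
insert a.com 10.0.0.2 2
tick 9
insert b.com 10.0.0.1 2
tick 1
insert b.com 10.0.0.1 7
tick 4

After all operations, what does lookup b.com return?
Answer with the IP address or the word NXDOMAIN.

Answer: 10.0.0.1

Derivation:
Op 1: insert b.com -> 10.0.0.1 (expiry=0+7=7). clock=0
Op 2: tick 8 -> clock=8. purged={b.com}
Op 3: tick 3 -> clock=11.
Op 4: insert a.com -> 10.0.0.2 (expiry=11+1=12). clock=11
Op 5: tick 6 -> clock=17. purged={a.com}
Op 6: tick 5 -> clock=22.
Op 7: insert a.com -> 10.0.0.1 (expiry=22+7=29). clock=22
Op 8: tick 4 -> clock=26.
Op 9: tick 2 -> clock=28.
Op 10: tick 9 -> clock=37. purged={a.com}
Op 11: insert a.com -> 10.0.0.2 (expiry=37+3=40). clock=37
Op 12: tick 6 -> clock=43. purged={a.com}
Op 13: insert a.com -> 10.0.0.2 (expiry=43+5=48). clock=43
Op 14: tick 4 -> clock=47.
Op 15: insert a.com -> 10.0.0.2 (expiry=47+2=49). clock=47
Op 16: tick 9 -> clock=56. purged={a.com}
Op 17: insert b.com -> 10.0.0.1 (expiry=56+2=58). clock=56
Op 18: tick 1 -> clock=57.
Op 19: insert b.com -> 10.0.0.1 (expiry=57+7=64). clock=57
Op 20: tick 4 -> clock=61.
lookup b.com: present, ip=10.0.0.1 expiry=64 > clock=61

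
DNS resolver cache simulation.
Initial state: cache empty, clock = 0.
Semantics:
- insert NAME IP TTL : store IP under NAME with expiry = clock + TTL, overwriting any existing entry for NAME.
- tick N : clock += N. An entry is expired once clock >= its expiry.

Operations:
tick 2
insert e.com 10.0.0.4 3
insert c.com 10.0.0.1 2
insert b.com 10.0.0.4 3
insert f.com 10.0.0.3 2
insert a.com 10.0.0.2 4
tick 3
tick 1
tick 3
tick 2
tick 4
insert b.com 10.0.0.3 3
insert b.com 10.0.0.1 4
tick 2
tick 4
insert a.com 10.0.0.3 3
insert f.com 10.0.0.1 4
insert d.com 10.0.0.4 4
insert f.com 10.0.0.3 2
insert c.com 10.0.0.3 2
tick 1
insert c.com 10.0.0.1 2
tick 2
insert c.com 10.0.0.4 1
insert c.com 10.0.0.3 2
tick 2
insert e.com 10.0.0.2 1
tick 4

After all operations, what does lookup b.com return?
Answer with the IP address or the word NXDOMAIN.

Op 1: tick 2 -> clock=2.
Op 2: insert e.com -> 10.0.0.4 (expiry=2+3=5). clock=2
Op 3: insert c.com -> 10.0.0.1 (expiry=2+2=4). clock=2
Op 4: insert b.com -> 10.0.0.4 (expiry=2+3=5). clock=2
Op 5: insert f.com -> 10.0.0.3 (expiry=2+2=4). clock=2
Op 6: insert a.com -> 10.0.0.2 (expiry=2+4=6). clock=2
Op 7: tick 3 -> clock=5. purged={b.com,c.com,e.com,f.com}
Op 8: tick 1 -> clock=6. purged={a.com}
Op 9: tick 3 -> clock=9.
Op 10: tick 2 -> clock=11.
Op 11: tick 4 -> clock=15.
Op 12: insert b.com -> 10.0.0.3 (expiry=15+3=18). clock=15
Op 13: insert b.com -> 10.0.0.1 (expiry=15+4=19). clock=15
Op 14: tick 2 -> clock=17.
Op 15: tick 4 -> clock=21. purged={b.com}
Op 16: insert a.com -> 10.0.0.3 (expiry=21+3=24). clock=21
Op 17: insert f.com -> 10.0.0.1 (expiry=21+4=25). clock=21
Op 18: insert d.com -> 10.0.0.4 (expiry=21+4=25). clock=21
Op 19: insert f.com -> 10.0.0.3 (expiry=21+2=23). clock=21
Op 20: insert c.com -> 10.0.0.3 (expiry=21+2=23). clock=21
Op 21: tick 1 -> clock=22.
Op 22: insert c.com -> 10.0.0.1 (expiry=22+2=24). clock=22
Op 23: tick 2 -> clock=24. purged={a.com,c.com,f.com}
Op 24: insert c.com -> 10.0.0.4 (expiry=24+1=25). clock=24
Op 25: insert c.com -> 10.0.0.3 (expiry=24+2=26). clock=24
Op 26: tick 2 -> clock=26. purged={c.com,d.com}
Op 27: insert e.com -> 10.0.0.2 (expiry=26+1=27). clock=26
Op 28: tick 4 -> clock=30. purged={e.com}
lookup b.com: not in cache (expired or never inserted)

Answer: NXDOMAIN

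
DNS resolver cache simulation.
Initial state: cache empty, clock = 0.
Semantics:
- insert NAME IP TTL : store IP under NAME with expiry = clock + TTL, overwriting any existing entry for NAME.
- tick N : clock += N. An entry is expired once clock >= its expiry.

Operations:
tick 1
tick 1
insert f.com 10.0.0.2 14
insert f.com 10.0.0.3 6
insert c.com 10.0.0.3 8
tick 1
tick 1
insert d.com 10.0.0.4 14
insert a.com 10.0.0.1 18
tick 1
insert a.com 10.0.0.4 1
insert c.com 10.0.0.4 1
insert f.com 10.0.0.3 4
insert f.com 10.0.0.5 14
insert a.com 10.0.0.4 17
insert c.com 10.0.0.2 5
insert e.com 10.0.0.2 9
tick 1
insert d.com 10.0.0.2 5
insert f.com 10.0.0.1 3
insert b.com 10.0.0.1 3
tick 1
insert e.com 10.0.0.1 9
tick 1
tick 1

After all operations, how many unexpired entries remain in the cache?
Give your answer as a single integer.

Op 1: tick 1 -> clock=1.
Op 2: tick 1 -> clock=2.
Op 3: insert f.com -> 10.0.0.2 (expiry=2+14=16). clock=2
Op 4: insert f.com -> 10.0.0.3 (expiry=2+6=8). clock=2
Op 5: insert c.com -> 10.0.0.3 (expiry=2+8=10). clock=2
Op 6: tick 1 -> clock=3.
Op 7: tick 1 -> clock=4.
Op 8: insert d.com -> 10.0.0.4 (expiry=4+14=18). clock=4
Op 9: insert a.com -> 10.0.0.1 (expiry=4+18=22). clock=4
Op 10: tick 1 -> clock=5.
Op 11: insert a.com -> 10.0.0.4 (expiry=5+1=6). clock=5
Op 12: insert c.com -> 10.0.0.4 (expiry=5+1=6). clock=5
Op 13: insert f.com -> 10.0.0.3 (expiry=5+4=9). clock=5
Op 14: insert f.com -> 10.0.0.5 (expiry=5+14=19). clock=5
Op 15: insert a.com -> 10.0.0.4 (expiry=5+17=22). clock=5
Op 16: insert c.com -> 10.0.0.2 (expiry=5+5=10). clock=5
Op 17: insert e.com -> 10.0.0.2 (expiry=5+9=14). clock=5
Op 18: tick 1 -> clock=6.
Op 19: insert d.com -> 10.0.0.2 (expiry=6+5=11). clock=6
Op 20: insert f.com -> 10.0.0.1 (expiry=6+3=9). clock=6
Op 21: insert b.com -> 10.0.0.1 (expiry=6+3=9). clock=6
Op 22: tick 1 -> clock=7.
Op 23: insert e.com -> 10.0.0.1 (expiry=7+9=16). clock=7
Op 24: tick 1 -> clock=8.
Op 25: tick 1 -> clock=9. purged={b.com,f.com}
Final cache (unexpired): {a.com,c.com,d.com,e.com} -> size=4

Answer: 4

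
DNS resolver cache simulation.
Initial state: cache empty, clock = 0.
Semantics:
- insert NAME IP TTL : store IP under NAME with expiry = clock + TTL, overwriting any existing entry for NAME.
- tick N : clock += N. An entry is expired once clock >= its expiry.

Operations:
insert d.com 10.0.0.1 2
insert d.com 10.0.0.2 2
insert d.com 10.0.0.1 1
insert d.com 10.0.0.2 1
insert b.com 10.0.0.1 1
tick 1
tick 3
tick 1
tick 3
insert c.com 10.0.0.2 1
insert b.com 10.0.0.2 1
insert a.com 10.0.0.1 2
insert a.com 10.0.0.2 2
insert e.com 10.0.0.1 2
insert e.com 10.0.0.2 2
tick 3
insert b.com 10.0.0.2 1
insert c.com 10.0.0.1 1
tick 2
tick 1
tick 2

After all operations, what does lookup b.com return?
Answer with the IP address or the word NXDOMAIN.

Answer: NXDOMAIN

Derivation:
Op 1: insert d.com -> 10.0.0.1 (expiry=0+2=2). clock=0
Op 2: insert d.com -> 10.0.0.2 (expiry=0+2=2). clock=0
Op 3: insert d.com -> 10.0.0.1 (expiry=0+1=1). clock=0
Op 4: insert d.com -> 10.0.0.2 (expiry=0+1=1). clock=0
Op 5: insert b.com -> 10.0.0.1 (expiry=0+1=1). clock=0
Op 6: tick 1 -> clock=1. purged={b.com,d.com}
Op 7: tick 3 -> clock=4.
Op 8: tick 1 -> clock=5.
Op 9: tick 3 -> clock=8.
Op 10: insert c.com -> 10.0.0.2 (expiry=8+1=9). clock=8
Op 11: insert b.com -> 10.0.0.2 (expiry=8+1=9). clock=8
Op 12: insert a.com -> 10.0.0.1 (expiry=8+2=10). clock=8
Op 13: insert a.com -> 10.0.0.2 (expiry=8+2=10). clock=8
Op 14: insert e.com -> 10.0.0.1 (expiry=8+2=10). clock=8
Op 15: insert e.com -> 10.0.0.2 (expiry=8+2=10). clock=8
Op 16: tick 3 -> clock=11. purged={a.com,b.com,c.com,e.com}
Op 17: insert b.com -> 10.0.0.2 (expiry=11+1=12). clock=11
Op 18: insert c.com -> 10.0.0.1 (expiry=11+1=12). clock=11
Op 19: tick 2 -> clock=13. purged={b.com,c.com}
Op 20: tick 1 -> clock=14.
Op 21: tick 2 -> clock=16.
lookup b.com: not in cache (expired or never inserted)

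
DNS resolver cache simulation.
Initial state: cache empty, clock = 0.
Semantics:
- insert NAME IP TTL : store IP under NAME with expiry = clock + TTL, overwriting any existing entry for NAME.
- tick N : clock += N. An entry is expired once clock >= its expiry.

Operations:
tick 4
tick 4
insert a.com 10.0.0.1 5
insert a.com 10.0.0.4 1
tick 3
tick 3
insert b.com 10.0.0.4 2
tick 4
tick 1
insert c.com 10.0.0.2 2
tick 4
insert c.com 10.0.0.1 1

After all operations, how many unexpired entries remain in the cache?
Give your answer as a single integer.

Answer: 1

Derivation:
Op 1: tick 4 -> clock=4.
Op 2: tick 4 -> clock=8.
Op 3: insert a.com -> 10.0.0.1 (expiry=8+5=13). clock=8
Op 4: insert a.com -> 10.0.0.4 (expiry=8+1=9). clock=8
Op 5: tick 3 -> clock=11. purged={a.com}
Op 6: tick 3 -> clock=14.
Op 7: insert b.com -> 10.0.0.4 (expiry=14+2=16). clock=14
Op 8: tick 4 -> clock=18. purged={b.com}
Op 9: tick 1 -> clock=19.
Op 10: insert c.com -> 10.0.0.2 (expiry=19+2=21). clock=19
Op 11: tick 4 -> clock=23. purged={c.com}
Op 12: insert c.com -> 10.0.0.1 (expiry=23+1=24). clock=23
Final cache (unexpired): {c.com} -> size=1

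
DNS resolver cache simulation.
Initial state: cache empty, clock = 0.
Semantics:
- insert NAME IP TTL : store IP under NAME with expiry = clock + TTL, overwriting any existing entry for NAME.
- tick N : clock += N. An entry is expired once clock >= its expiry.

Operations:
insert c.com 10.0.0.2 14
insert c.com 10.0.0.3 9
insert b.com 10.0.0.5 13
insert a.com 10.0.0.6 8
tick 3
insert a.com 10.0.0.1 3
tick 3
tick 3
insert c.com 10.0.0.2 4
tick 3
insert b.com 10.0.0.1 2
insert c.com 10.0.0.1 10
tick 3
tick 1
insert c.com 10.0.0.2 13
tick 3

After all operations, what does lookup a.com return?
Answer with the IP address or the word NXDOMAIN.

Op 1: insert c.com -> 10.0.0.2 (expiry=0+14=14). clock=0
Op 2: insert c.com -> 10.0.0.3 (expiry=0+9=9). clock=0
Op 3: insert b.com -> 10.0.0.5 (expiry=0+13=13). clock=0
Op 4: insert a.com -> 10.0.0.6 (expiry=0+8=8). clock=0
Op 5: tick 3 -> clock=3.
Op 6: insert a.com -> 10.0.0.1 (expiry=3+3=6). clock=3
Op 7: tick 3 -> clock=6. purged={a.com}
Op 8: tick 3 -> clock=9. purged={c.com}
Op 9: insert c.com -> 10.0.0.2 (expiry=9+4=13). clock=9
Op 10: tick 3 -> clock=12.
Op 11: insert b.com -> 10.0.0.1 (expiry=12+2=14). clock=12
Op 12: insert c.com -> 10.0.0.1 (expiry=12+10=22). clock=12
Op 13: tick 3 -> clock=15. purged={b.com}
Op 14: tick 1 -> clock=16.
Op 15: insert c.com -> 10.0.0.2 (expiry=16+13=29). clock=16
Op 16: tick 3 -> clock=19.
lookup a.com: not in cache (expired or never inserted)

Answer: NXDOMAIN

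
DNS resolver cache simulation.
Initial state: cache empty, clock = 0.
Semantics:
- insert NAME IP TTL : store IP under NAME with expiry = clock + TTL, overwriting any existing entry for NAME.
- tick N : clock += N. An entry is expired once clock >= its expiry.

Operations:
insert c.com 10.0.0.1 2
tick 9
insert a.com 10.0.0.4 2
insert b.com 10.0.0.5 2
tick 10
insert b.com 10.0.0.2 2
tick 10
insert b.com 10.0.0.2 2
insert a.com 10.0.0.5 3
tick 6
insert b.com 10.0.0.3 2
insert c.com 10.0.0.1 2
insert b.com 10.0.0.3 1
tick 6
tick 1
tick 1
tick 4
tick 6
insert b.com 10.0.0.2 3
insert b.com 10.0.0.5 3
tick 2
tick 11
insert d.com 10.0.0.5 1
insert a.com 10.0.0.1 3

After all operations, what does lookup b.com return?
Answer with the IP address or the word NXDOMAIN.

Answer: NXDOMAIN

Derivation:
Op 1: insert c.com -> 10.0.0.1 (expiry=0+2=2). clock=0
Op 2: tick 9 -> clock=9. purged={c.com}
Op 3: insert a.com -> 10.0.0.4 (expiry=9+2=11). clock=9
Op 4: insert b.com -> 10.0.0.5 (expiry=9+2=11). clock=9
Op 5: tick 10 -> clock=19. purged={a.com,b.com}
Op 6: insert b.com -> 10.0.0.2 (expiry=19+2=21). clock=19
Op 7: tick 10 -> clock=29. purged={b.com}
Op 8: insert b.com -> 10.0.0.2 (expiry=29+2=31). clock=29
Op 9: insert a.com -> 10.0.0.5 (expiry=29+3=32). clock=29
Op 10: tick 6 -> clock=35. purged={a.com,b.com}
Op 11: insert b.com -> 10.0.0.3 (expiry=35+2=37). clock=35
Op 12: insert c.com -> 10.0.0.1 (expiry=35+2=37). clock=35
Op 13: insert b.com -> 10.0.0.3 (expiry=35+1=36). clock=35
Op 14: tick 6 -> clock=41. purged={b.com,c.com}
Op 15: tick 1 -> clock=42.
Op 16: tick 1 -> clock=43.
Op 17: tick 4 -> clock=47.
Op 18: tick 6 -> clock=53.
Op 19: insert b.com -> 10.0.0.2 (expiry=53+3=56). clock=53
Op 20: insert b.com -> 10.0.0.5 (expiry=53+3=56). clock=53
Op 21: tick 2 -> clock=55.
Op 22: tick 11 -> clock=66. purged={b.com}
Op 23: insert d.com -> 10.0.0.5 (expiry=66+1=67). clock=66
Op 24: insert a.com -> 10.0.0.1 (expiry=66+3=69). clock=66
lookup b.com: not in cache (expired or never inserted)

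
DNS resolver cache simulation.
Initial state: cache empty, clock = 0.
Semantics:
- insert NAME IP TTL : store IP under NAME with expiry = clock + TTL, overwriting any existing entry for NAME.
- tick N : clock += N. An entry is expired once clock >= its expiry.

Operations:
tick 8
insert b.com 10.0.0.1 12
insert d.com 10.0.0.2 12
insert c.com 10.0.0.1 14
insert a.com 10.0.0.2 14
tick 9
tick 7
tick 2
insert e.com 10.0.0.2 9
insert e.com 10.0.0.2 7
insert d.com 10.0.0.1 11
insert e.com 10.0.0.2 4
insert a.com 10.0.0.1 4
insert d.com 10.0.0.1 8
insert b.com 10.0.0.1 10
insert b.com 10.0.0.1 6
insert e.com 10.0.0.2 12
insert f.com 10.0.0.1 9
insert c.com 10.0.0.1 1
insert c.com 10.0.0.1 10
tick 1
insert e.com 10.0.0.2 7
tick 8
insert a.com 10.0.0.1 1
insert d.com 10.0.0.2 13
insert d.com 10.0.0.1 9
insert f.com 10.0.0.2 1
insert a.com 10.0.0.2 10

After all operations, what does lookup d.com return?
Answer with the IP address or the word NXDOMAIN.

Op 1: tick 8 -> clock=8.
Op 2: insert b.com -> 10.0.0.1 (expiry=8+12=20). clock=8
Op 3: insert d.com -> 10.0.0.2 (expiry=8+12=20). clock=8
Op 4: insert c.com -> 10.0.0.1 (expiry=8+14=22). clock=8
Op 5: insert a.com -> 10.0.0.2 (expiry=8+14=22). clock=8
Op 6: tick 9 -> clock=17.
Op 7: tick 7 -> clock=24. purged={a.com,b.com,c.com,d.com}
Op 8: tick 2 -> clock=26.
Op 9: insert e.com -> 10.0.0.2 (expiry=26+9=35). clock=26
Op 10: insert e.com -> 10.0.0.2 (expiry=26+7=33). clock=26
Op 11: insert d.com -> 10.0.0.1 (expiry=26+11=37). clock=26
Op 12: insert e.com -> 10.0.0.2 (expiry=26+4=30). clock=26
Op 13: insert a.com -> 10.0.0.1 (expiry=26+4=30). clock=26
Op 14: insert d.com -> 10.0.0.1 (expiry=26+8=34). clock=26
Op 15: insert b.com -> 10.0.0.1 (expiry=26+10=36). clock=26
Op 16: insert b.com -> 10.0.0.1 (expiry=26+6=32). clock=26
Op 17: insert e.com -> 10.0.0.2 (expiry=26+12=38). clock=26
Op 18: insert f.com -> 10.0.0.1 (expiry=26+9=35). clock=26
Op 19: insert c.com -> 10.0.0.1 (expiry=26+1=27). clock=26
Op 20: insert c.com -> 10.0.0.1 (expiry=26+10=36). clock=26
Op 21: tick 1 -> clock=27.
Op 22: insert e.com -> 10.0.0.2 (expiry=27+7=34). clock=27
Op 23: tick 8 -> clock=35. purged={a.com,b.com,d.com,e.com,f.com}
Op 24: insert a.com -> 10.0.0.1 (expiry=35+1=36). clock=35
Op 25: insert d.com -> 10.0.0.2 (expiry=35+13=48). clock=35
Op 26: insert d.com -> 10.0.0.1 (expiry=35+9=44). clock=35
Op 27: insert f.com -> 10.0.0.2 (expiry=35+1=36). clock=35
Op 28: insert a.com -> 10.0.0.2 (expiry=35+10=45). clock=35
lookup d.com: present, ip=10.0.0.1 expiry=44 > clock=35

Answer: 10.0.0.1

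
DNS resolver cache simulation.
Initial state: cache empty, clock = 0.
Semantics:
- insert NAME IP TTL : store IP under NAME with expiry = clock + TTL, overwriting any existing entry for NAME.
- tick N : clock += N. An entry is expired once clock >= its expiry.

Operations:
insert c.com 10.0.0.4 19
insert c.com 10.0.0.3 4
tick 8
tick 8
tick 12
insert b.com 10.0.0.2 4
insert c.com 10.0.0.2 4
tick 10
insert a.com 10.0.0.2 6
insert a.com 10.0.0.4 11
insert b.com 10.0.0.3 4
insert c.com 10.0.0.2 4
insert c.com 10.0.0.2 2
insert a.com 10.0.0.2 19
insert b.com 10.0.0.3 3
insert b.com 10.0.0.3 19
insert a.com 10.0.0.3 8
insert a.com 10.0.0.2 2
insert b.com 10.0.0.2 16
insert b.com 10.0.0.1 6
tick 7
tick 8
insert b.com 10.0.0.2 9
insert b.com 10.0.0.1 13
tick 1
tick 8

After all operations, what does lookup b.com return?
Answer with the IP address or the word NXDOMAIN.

Op 1: insert c.com -> 10.0.0.4 (expiry=0+19=19). clock=0
Op 2: insert c.com -> 10.0.0.3 (expiry=0+4=4). clock=0
Op 3: tick 8 -> clock=8. purged={c.com}
Op 4: tick 8 -> clock=16.
Op 5: tick 12 -> clock=28.
Op 6: insert b.com -> 10.0.0.2 (expiry=28+4=32). clock=28
Op 7: insert c.com -> 10.0.0.2 (expiry=28+4=32). clock=28
Op 8: tick 10 -> clock=38. purged={b.com,c.com}
Op 9: insert a.com -> 10.0.0.2 (expiry=38+6=44). clock=38
Op 10: insert a.com -> 10.0.0.4 (expiry=38+11=49). clock=38
Op 11: insert b.com -> 10.0.0.3 (expiry=38+4=42). clock=38
Op 12: insert c.com -> 10.0.0.2 (expiry=38+4=42). clock=38
Op 13: insert c.com -> 10.0.0.2 (expiry=38+2=40). clock=38
Op 14: insert a.com -> 10.0.0.2 (expiry=38+19=57). clock=38
Op 15: insert b.com -> 10.0.0.3 (expiry=38+3=41). clock=38
Op 16: insert b.com -> 10.0.0.3 (expiry=38+19=57). clock=38
Op 17: insert a.com -> 10.0.0.3 (expiry=38+8=46). clock=38
Op 18: insert a.com -> 10.0.0.2 (expiry=38+2=40). clock=38
Op 19: insert b.com -> 10.0.0.2 (expiry=38+16=54). clock=38
Op 20: insert b.com -> 10.0.0.1 (expiry=38+6=44). clock=38
Op 21: tick 7 -> clock=45. purged={a.com,b.com,c.com}
Op 22: tick 8 -> clock=53.
Op 23: insert b.com -> 10.0.0.2 (expiry=53+9=62). clock=53
Op 24: insert b.com -> 10.0.0.1 (expiry=53+13=66). clock=53
Op 25: tick 1 -> clock=54.
Op 26: tick 8 -> clock=62.
lookup b.com: present, ip=10.0.0.1 expiry=66 > clock=62

Answer: 10.0.0.1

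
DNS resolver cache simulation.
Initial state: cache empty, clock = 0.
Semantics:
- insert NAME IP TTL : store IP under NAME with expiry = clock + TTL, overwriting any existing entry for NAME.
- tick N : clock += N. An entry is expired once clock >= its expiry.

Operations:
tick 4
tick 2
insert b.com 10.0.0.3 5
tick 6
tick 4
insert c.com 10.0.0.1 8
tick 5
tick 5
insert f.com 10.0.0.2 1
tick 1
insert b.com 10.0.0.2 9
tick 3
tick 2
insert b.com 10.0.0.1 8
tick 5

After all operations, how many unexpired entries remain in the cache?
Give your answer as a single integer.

Op 1: tick 4 -> clock=4.
Op 2: tick 2 -> clock=6.
Op 3: insert b.com -> 10.0.0.3 (expiry=6+5=11). clock=6
Op 4: tick 6 -> clock=12. purged={b.com}
Op 5: tick 4 -> clock=16.
Op 6: insert c.com -> 10.0.0.1 (expiry=16+8=24). clock=16
Op 7: tick 5 -> clock=21.
Op 8: tick 5 -> clock=26. purged={c.com}
Op 9: insert f.com -> 10.0.0.2 (expiry=26+1=27). clock=26
Op 10: tick 1 -> clock=27. purged={f.com}
Op 11: insert b.com -> 10.0.0.2 (expiry=27+9=36). clock=27
Op 12: tick 3 -> clock=30.
Op 13: tick 2 -> clock=32.
Op 14: insert b.com -> 10.0.0.1 (expiry=32+8=40). clock=32
Op 15: tick 5 -> clock=37.
Final cache (unexpired): {b.com} -> size=1

Answer: 1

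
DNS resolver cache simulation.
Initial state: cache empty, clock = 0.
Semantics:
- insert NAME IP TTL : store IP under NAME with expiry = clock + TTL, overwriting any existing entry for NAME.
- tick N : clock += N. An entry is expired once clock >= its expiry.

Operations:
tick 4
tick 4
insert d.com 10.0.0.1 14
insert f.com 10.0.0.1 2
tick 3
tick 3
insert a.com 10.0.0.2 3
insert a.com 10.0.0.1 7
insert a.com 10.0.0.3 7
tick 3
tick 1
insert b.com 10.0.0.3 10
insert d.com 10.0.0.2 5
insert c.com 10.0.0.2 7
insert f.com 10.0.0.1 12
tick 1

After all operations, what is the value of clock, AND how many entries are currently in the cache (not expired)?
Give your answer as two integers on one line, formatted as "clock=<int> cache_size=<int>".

Answer: clock=19 cache_size=5

Derivation:
Op 1: tick 4 -> clock=4.
Op 2: tick 4 -> clock=8.
Op 3: insert d.com -> 10.0.0.1 (expiry=8+14=22). clock=8
Op 4: insert f.com -> 10.0.0.1 (expiry=8+2=10). clock=8
Op 5: tick 3 -> clock=11. purged={f.com}
Op 6: tick 3 -> clock=14.
Op 7: insert a.com -> 10.0.0.2 (expiry=14+3=17). clock=14
Op 8: insert a.com -> 10.0.0.1 (expiry=14+7=21). clock=14
Op 9: insert a.com -> 10.0.0.3 (expiry=14+7=21). clock=14
Op 10: tick 3 -> clock=17.
Op 11: tick 1 -> clock=18.
Op 12: insert b.com -> 10.0.0.3 (expiry=18+10=28). clock=18
Op 13: insert d.com -> 10.0.0.2 (expiry=18+5=23). clock=18
Op 14: insert c.com -> 10.0.0.2 (expiry=18+7=25). clock=18
Op 15: insert f.com -> 10.0.0.1 (expiry=18+12=30). clock=18
Op 16: tick 1 -> clock=19.
Final clock = 19
Final cache (unexpired): {a.com,b.com,c.com,d.com,f.com} -> size=5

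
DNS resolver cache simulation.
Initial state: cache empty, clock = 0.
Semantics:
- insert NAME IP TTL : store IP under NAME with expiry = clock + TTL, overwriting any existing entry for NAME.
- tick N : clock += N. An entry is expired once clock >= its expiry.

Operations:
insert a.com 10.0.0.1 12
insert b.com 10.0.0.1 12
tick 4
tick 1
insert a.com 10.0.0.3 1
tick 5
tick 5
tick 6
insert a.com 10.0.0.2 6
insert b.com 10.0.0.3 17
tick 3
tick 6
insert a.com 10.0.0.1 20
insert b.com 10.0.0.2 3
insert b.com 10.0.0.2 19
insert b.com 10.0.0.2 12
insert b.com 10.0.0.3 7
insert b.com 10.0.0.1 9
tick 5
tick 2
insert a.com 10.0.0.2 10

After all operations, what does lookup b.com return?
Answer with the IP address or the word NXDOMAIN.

Answer: 10.0.0.1

Derivation:
Op 1: insert a.com -> 10.0.0.1 (expiry=0+12=12). clock=0
Op 2: insert b.com -> 10.0.0.1 (expiry=0+12=12). clock=0
Op 3: tick 4 -> clock=4.
Op 4: tick 1 -> clock=5.
Op 5: insert a.com -> 10.0.0.3 (expiry=5+1=6). clock=5
Op 6: tick 5 -> clock=10. purged={a.com}
Op 7: tick 5 -> clock=15. purged={b.com}
Op 8: tick 6 -> clock=21.
Op 9: insert a.com -> 10.0.0.2 (expiry=21+6=27). clock=21
Op 10: insert b.com -> 10.0.0.3 (expiry=21+17=38). clock=21
Op 11: tick 3 -> clock=24.
Op 12: tick 6 -> clock=30. purged={a.com}
Op 13: insert a.com -> 10.0.0.1 (expiry=30+20=50). clock=30
Op 14: insert b.com -> 10.0.0.2 (expiry=30+3=33). clock=30
Op 15: insert b.com -> 10.0.0.2 (expiry=30+19=49). clock=30
Op 16: insert b.com -> 10.0.0.2 (expiry=30+12=42). clock=30
Op 17: insert b.com -> 10.0.0.3 (expiry=30+7=37). clock=30
Op 18: insert b.com -> 10.0.0.1 (expiry=30+9=39). clock=30
Op 19: tick 5 -> clock=35.
Op 20: tick 2 -> clock=37.
Op 21: insert a.com -> 10.0.0.2 (expiry=37+10=47). clock=37
lookup b.com: present, ip=10.0.0.1 expiry=39 > clock=37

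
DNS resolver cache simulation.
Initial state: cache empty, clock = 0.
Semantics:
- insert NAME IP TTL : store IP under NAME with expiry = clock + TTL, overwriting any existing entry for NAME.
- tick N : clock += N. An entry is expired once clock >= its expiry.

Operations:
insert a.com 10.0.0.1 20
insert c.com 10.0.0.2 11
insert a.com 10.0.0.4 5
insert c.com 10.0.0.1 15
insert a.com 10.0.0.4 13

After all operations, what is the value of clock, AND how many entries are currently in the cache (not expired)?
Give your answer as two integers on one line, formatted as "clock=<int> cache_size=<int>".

Answer: clock=0 cache_size=2

Derivation:
Op 1: insert a.com -> 10.0.0.1 (expiry=0+20=20). clock=0
Op 2: insert c.com -> 10.0.0.2 (expiry=0+11=11). clock=0
Op 3: insert a.com -> 10.0.0.4 (expiry=0+5=5). clock=0
Op 4: insert c.com -> 10.0.0.1 (expiry=0+15=15). clock=0
Op 5: insert a.com -> 10.0.0.4 (expiry=0+13=13). clock=0
Final clock = 0
Final cache (unexpired): {a.com,c.com} -> size=2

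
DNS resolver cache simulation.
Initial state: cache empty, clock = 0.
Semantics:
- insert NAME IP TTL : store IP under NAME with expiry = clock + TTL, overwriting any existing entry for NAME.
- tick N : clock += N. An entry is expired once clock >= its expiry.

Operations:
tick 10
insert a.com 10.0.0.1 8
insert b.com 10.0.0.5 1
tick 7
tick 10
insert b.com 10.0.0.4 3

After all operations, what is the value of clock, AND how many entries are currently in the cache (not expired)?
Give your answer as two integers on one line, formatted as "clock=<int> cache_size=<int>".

Answer: clock=27 cache_size=1

Derivation:
Op 1: tick 10 -> clock=10.
Op 2: insert a.com -> 10.0.0.1 (expiry=10+8=18). clock=10
Op 3: insert b.com -> 10.0.0.5 (expiry=10+1=11). clock=10
Op 4: tick 7 -> clock=17. purged={b.com}
Op 5: tick 10 -> clock=27. purged={a.com}
Op 6: insert b.com -> 10.0.0.4 (expiry=27+3=30). clock=27
Final clock = 27
Final cache (unexpired): {b.com} -> size=1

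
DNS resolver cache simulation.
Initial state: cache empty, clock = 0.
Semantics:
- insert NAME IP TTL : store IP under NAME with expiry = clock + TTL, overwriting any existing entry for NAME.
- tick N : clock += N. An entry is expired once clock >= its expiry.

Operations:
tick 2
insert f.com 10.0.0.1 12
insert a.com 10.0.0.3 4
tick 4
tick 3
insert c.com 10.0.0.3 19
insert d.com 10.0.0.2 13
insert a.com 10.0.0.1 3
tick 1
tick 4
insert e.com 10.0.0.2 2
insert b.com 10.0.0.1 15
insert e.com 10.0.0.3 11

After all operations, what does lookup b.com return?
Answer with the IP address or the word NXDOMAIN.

Answer: 10.0.0.1

Derivation:
Op 1: tick 2 -> clock=2.
Op 2: insert f.com -> 10.0.0.1 (expiry=2+12=14). clock=2
Op 3: insert a.com -> 10.0.0.3 (expiry=2+4=6). clock=2
Op 4: tick 4 -> clock=6. purged={a.com}
Op 5: tick 3 -> clock=9.
Op 6: insert c.com -> 10.0.0.3 (expiry=9+19=28). clock=9
Op 7: insert d.com -> 10.0.0.2 (expiry=9+13=22). clock=9
Op 8: insert a.com -> 10.0.0.1 (expiry=9+3=12). clock=9
Op 9: tick 1 -> clock=10.
Op 10: tick 4 -> clock=14. purged={a.com,f.com}
Op 11: insert e.com -> 10.0.0.2 (expiry=14+2=16). clock=14
Op 12: insert b.com -> 10.0.0.1 (expiry=14+15=29). clock=14
Op 13: insert e.com -> 10.0.0.3 (expiry=14+11=25). clock=14
lookup b.com: present, ip=10.0.0.1 expiry=29 > clock=14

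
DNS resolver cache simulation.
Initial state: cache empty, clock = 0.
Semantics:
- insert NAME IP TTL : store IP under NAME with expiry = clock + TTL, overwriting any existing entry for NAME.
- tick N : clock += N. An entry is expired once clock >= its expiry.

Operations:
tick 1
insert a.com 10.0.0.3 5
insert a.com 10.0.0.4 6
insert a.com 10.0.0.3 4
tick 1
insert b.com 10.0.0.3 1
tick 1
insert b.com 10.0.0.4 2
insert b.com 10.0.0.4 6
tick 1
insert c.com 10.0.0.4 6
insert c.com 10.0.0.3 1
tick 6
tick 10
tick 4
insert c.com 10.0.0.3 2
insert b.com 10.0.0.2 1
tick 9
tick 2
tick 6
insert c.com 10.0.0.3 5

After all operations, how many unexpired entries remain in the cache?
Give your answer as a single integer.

Op 1: tick 1 -> clock=1.
Op 2: insert a.com -> 10.0.0.3 (expiry=1+5=6). clock=1
Op 3: insert a.com -> 10.0.0.4 (expiry=1+6=7). clock=1
Op 4: insert a.com -> 10.0.0.3 (expiry=1+4=5). clock=1
Op 5: tick 1 -> clock=2.
Op 6: insert b.com -> 10.0.0.3 (expiry=2+1=3). clock=2
Op 7: tick 1 -> clock=3. purged={b.com}
Op 8: insert b.com -> 10.0.0.4 (expiry=3+2=5). clock=3
Op 9: insert b.com -> 10.0.0.4 (expiry=3+6=9). clock=3
Op 10: tick 1 -> clock=4.
Op 11: insert c.com -> 10.0.0.4 (expiry=4+6=10). clock=4
Op 12: insert c.com -> 10.0.0.3 (expiry=4+1=5). clock=4
Op 13: tick 6 -> clock=10. purged={a.com,b.com,c.com}
Op 14: tick 10 -> clock=20.
Op 15: tick 4 -> clock=24.
Op 16: insert c.com -> 10.0.0.3 (expiry=24+2=26). clock=24
Op 17: insert b.com -> 10.0.0.2 (expiry=24+1=25). clock=24
Op 18: tick 9 -> clock=33. purged={b.com,c.com}
Op 19: tick 2 -> clock=35.
Op 20: tick 6 -> clock=41.
Op 21: insert c.com -> 10.0.0.3 (expiry=41+5=46). clock=41
Final cache (unexpired): {c.com} -> size=1

Answer: 1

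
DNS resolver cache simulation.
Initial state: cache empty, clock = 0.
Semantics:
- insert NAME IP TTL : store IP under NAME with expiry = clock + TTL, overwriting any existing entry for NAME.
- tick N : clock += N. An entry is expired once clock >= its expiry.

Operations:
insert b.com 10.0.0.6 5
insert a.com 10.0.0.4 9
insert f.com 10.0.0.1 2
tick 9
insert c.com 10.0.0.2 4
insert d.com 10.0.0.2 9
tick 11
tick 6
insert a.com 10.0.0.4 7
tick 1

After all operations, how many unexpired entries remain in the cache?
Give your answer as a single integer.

Answer: 1

Derivation:
Op 1: insert b.com -> 10.0.0.6 (expiry=0+5=5). clock=0
Op 2: insert a.com -> 10.0.0.4 (expiry=0+9=9). clock=0
Op 3: insert f.com -> 10.0.0.1 (expiry=0+2=2). clock=0
Op 4: tick 9 -> clock=9. purged={a.com,b.com,f.com}
Op 5: insert c.com -> 10.0.0.2 (expiry=9+4=13). clock=9
Op 6: insert d.com -> 10.0.0.2 (expiry=9+9=18). clock=9
Op 7: tick 11 -> clock=20. purged={c.com,d.com}
Op 8: tick 6 -> clock=26.
Op 9: insert a.com -> 10.0.0.4 (expiry=26+7=33). clock=26
Op 10: tick 1 -> clock=27.
Final cache (unexpired): {a.com} -> size=1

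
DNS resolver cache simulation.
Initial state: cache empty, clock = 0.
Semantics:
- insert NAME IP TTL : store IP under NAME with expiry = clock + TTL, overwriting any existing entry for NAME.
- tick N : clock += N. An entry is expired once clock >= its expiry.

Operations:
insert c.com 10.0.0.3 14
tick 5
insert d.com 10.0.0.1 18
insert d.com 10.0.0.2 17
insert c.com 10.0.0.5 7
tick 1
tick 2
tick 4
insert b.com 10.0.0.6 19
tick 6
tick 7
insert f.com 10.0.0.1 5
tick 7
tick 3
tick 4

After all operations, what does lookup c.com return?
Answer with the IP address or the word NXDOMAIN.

Op 1: insert c.com -> 10.0.0.3 (expiry=0+14=14). clock=0
Op 2: tick 5 -> clock=5.
Op 3: insert d.com -> 10.0.0.1 (expiry=5+18=23). clock=5
Op 4: insert d.com -> 10.0.0.2 (expiry=5+17=22). clock=5
Op 5: insert c.com -> 10.0.0.5 (expiry=5+7=12). clock=5
Op 6: tick 1 -> clock=6.
Op 7: tick 2 -> clock=8.
Op 8: tick 4 -> clock=12. purged={c.com}
Op 9: insert b.com -> 10.0.0.6 (expiry=12+19=31). clock=12
Op 10: tick 6 -> clock=18.
Op 11: tick 7 -> clock=25. purged={d.com}
Op 12: insert f.com -> 10.0.0.1 (expiry=25+5=30). clock=25
Op 13: tick 7 -> clock=32. purged={b.com,f.com}
Op 14: tick 3 -> clock=35.
Op 15: tick 4 -> clock=39.
lookup c.com: not in cache (expired or never inserted)

Answer: NXDOMAIN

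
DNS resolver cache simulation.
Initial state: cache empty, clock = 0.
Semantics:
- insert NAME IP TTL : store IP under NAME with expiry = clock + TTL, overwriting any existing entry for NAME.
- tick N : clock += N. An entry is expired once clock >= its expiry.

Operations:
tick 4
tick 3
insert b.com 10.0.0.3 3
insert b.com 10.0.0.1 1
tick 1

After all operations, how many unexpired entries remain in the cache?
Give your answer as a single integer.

Op 1: tick 4 -> clock=4.
Op 2: tick 3 -> clock=7.
Op 3: insert b.com -> 10.0.0.3 (expiry=7+3=10). clock=7
Op 4: insert b.com -> 10.0.0.1 (expiry=7+1=8). clock=7
Op 5: tick 1 -> clock=8. purged={b.com}
Final cache (unexpired): {} -> size=0

Answer: 0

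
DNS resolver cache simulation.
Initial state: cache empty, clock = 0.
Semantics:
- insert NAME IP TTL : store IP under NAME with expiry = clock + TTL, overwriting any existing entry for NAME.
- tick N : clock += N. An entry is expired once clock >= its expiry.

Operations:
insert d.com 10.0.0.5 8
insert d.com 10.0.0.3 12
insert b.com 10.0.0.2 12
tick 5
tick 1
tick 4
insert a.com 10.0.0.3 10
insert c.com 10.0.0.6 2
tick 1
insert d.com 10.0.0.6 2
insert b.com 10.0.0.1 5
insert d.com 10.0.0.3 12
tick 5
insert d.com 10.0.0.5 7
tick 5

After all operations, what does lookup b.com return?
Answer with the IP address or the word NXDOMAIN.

Answer: NXDOMAIN

Derivation:
Op 1: insert d.com -> 10.0.0.5 (expiry=0+8=8). clock=0
Op 2: insert d.com -> 10.0.0.3 (expiry=0+12=12). clock=0
Op 3: insert b.com -> 10.0.0.2 (expiry=0+12=12). clock=0
Op 4: tick 5 -> clock=5.
Op 5: tick 1 -> clock=6.
Op 6: tick 4 -> clock=10.
Op 7: insert a.com -> 10.0.0.3 (expiry=10+10=20). clock=10
Op 8: insert c.com -> 10.0.0.6 (expiry=10+2=12). clock=10
Op 9: tick 1 -> clock=11.
Op 10: insert d.com -> 10.0.0.6 (expiry=11+2=13). clock=11
Op 11: insert b.com -> 10.0.0.1 (expiry=11+5=16). clock=11
Op 12: insert d.com -> 10.0.0.3 (expiry=11+12=23). clock=11
Op 13: tick 5 -> clock=16. purged={b.com,c.com}
Op 14: insert d.com -> 10.0.0.5 (expiry=16+7=23). clock=16
Op 15: tick 5 -> clock=21. purged={a.com}
lookup b.com: not in cache (expired or never inserted)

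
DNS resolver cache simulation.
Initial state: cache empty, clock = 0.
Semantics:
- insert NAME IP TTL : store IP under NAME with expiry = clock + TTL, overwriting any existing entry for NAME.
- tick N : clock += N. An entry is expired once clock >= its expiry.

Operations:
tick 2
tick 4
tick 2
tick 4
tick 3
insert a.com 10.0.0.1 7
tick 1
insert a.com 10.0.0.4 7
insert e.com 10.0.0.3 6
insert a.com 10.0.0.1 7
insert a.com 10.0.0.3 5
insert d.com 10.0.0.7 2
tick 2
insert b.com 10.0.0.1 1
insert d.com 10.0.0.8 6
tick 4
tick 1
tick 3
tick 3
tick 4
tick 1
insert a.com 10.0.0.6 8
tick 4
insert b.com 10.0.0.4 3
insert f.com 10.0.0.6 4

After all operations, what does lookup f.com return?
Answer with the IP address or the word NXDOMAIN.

Answer: 10.0.0.6

Derivation:
Op 1: tick 2 -> clock=2.
Op 2: tick 4 -> clock=6.
Op 3: tick 2 -> clock=8.
Op 4: tick 4 -> clock=12.
Op 5: tick 3 -> clock=15.
Op 6: insert a.com -> 10.0.0.1 (expiry=15+7=22). clock=15
Op 7: tick 1 -> clock=16.
Op 8: insert a.com -> 10.0.0.4 (expiry=16+7=23). clock=16
Op 9: insert e.com -> 10.0.0.3 (expiry=16+6=22). clock=16
Op 10: insert a.com -> 10.0.0.1 (expiry=16+7=23). clock=16
Op 11: insert a.com -> 10.0.0.3 (expiry=16+5=21). clock=16
Op 12: insert d.com -> 10.0.0.7 (expiry=16+2=18). clock=16
Op 13: tick 2 -> clock=18. purged={d.com}
Op 14: insert b.com -> 10.0.0.1 (expiry=18+1=19). clock=18
Op 15: insert d.com -> 10.0.0.8 (expiry=18+6=24). clock=18
Op 16: tick 4 -> clock=22. purged={a.com,b.com,e.com}
Op 17: tick 1 -> clock=23.
Op 18: tick 3 -> clock=26. purged={d.com}
Op 19: tick 3 -> clock=29.
Op 20: tick 4 -> clock=33.
Op 21: tick 1 -> clock=34.
Op 22: insert a.com -> 10.0.0.6 (expiry=34+8=42). clock=34
Op 23: tick 4 -> clock=38.
Op 24: insert b.com -> 10.0.0.4 (expiry=38+3=41). clock=38
Op 25: insert f.com -> 10.0.0.6 (expiry=38+4=42). clock=38
lookup f.com: present, ip=10.0.0.6 expiry=42 > clock=38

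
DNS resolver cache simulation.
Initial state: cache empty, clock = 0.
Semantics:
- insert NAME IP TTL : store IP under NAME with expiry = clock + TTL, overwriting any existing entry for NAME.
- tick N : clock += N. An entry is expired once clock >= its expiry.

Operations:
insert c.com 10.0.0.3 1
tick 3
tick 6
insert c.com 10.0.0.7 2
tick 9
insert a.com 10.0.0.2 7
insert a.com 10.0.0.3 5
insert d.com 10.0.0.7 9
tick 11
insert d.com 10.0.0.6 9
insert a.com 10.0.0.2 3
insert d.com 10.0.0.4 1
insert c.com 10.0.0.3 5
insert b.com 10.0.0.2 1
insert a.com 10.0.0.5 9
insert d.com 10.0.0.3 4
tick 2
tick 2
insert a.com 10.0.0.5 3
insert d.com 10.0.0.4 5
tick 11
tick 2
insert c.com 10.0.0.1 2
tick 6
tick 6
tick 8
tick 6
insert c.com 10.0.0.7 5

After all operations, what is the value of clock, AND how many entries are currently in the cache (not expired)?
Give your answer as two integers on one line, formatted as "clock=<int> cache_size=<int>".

Op 1: insert c.com -> 10.0.0.3 (expiry=0+1=1). clock=0
Op 2: tick 3 -> clock=3. purged={c.com}
Op 3: tick 6 -> clock=9.
Op 4: insert c.com -> 10.0.0.7 (expiry=9+2=11). clock=9
Op 5: tick 9 -> clock=18. purged={c.com}
Op 6: insert a.com -> 10.0.0.2 (expiry=18+7=25). clock=18
Op 7: insert a.com -> 10.0.0.3 (expiry=18+5=23). clock=18
Op 8: insert d.com -> 10.0.0.7 (expiry=18+9=27). clock=18
Op 9: tick 11 -> clock=29. purged={a.com,d.com}
Op 10: insert d.com -> 10.0.0.6 (expiry=29+9=38). clock=29
Op 11: insert a.com -> 10.0.0.2 (expiry=29+3=32). clock=29
Op 12: insert d.com -> 10.0.0.4 (expiry=29+1=30). clock=29
Op 13: insert c.com -> 10.0.0.3 (expiry=29+5=34). clock=29
Op 14: insert b.com -> 10.0.0.2 (expiry=29+1=30). clock=29
Op 15: insert a.com -> 10.0.0.5 (expiry=29+9=38). clock=29
Op 16: insert d.com -> 10.0.0.3 (expiry=29+4=33). clock=29
Op 17: tick 2 -> clock=31. purged={b.com}
Op 18: tick 2 -> clock=33. purged={d.com}
Op 19: insert a.com -> 10.0.0.5 (expiry=33+3=36). clock=33
Op 20: insert d.com -> 10.0.0.4 (expiry=33+5=38). clock=33
Op 21: tick 11 -> clock=44. purged={a.com,c.com,d.com}
Op 22: tick 2 -> clock=46.
Op 23: insert c.com -> 10.0.0.1 (expiry=46+2=48). clock=46
Op 24: tick 6 -> clock=52. purged={c.com}
Op 25: tick 6 -> clock=58.
Op 26: tick 8 -> clock=66.
Op 27: tick 6 -> clock=72.
Op 28: insert c.com -> 10.0.0.7 (expiry=72+5=77). clock=72
Final clock = 72
Final cache (unexpired): {c.com} -> size=1

Answer: clock=72 cache_size=1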